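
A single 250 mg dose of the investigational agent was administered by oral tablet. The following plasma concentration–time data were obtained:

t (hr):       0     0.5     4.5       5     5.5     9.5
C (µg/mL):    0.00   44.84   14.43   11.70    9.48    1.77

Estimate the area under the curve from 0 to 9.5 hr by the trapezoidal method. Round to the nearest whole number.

Trapezoidal AUC_0→9.5:
  [0→0.5]: (0.00+44.84)/2 × 0.5 = 11.21
  [0.5→4.5]: (44.84+14.43)/2 × 4 = 118.54
  [4.5→5]: (14.43+11.70)/2 × 0.5 = 6.5325
  [5→5.5]: (11.70+9.48)/2 × 0.5 = 5.295
  [5.5→9.5]: (9.48+1.77)/2 × 4 = 22.5
  Sum = 164.0775 µg/mL·hr

AUC = 164 µg/mL·hr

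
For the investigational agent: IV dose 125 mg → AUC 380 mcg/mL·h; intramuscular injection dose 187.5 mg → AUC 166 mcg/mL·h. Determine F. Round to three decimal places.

F = (AUC_ev / D_ev) / (AUC_iv / D_iv)
  = (166/187.5) / (380/125)
  = 0.885333 / 3.04 = 0.2912

F = 0.291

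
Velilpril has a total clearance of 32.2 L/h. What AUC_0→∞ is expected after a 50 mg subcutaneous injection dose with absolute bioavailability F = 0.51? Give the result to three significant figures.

AUC = 0.792 mg/L·h

AUC_0→∞ = F × Dose / CL
        = 0.51 × 50 / 32.2 = 0.791925 mg/L·h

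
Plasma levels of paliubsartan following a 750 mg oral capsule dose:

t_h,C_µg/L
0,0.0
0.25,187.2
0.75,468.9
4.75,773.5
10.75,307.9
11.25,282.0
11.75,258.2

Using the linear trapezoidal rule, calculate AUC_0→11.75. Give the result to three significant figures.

AUC = 6200 µg/L·h

Trapezoidal AUC_0→11.75:
  [0→0.25]: (0.0+187.2)/2 × 0.25 = 23.4
  [0.25→0.75]: (187.2+468.9)/2 × 0.5 = 164.025
  [0.75→4.75]: (468.9+773.5)/2 × 4 = 2484.8
  [4.75→10.75]: (773.5+307.9)/2 × 6 = 3244.2
  [10.75→11.25]: (307.9+282.0)/2 × 0.5 = 147.475
  [11.25→11.75]: (282.0+258.2)/2 × 0.5 = 135.05
  Sum = 6198.95 µg/L·h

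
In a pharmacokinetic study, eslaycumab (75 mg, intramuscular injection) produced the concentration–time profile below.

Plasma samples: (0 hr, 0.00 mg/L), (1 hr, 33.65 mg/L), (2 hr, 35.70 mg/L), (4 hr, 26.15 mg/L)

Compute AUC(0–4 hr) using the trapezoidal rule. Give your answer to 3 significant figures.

AUC = 113 mg/L·hr

Trapezoidal AUC_0→4:
  [0→1]: (0.00+33.65)/2 × 1 = 16.825
  [1→2]: (33.65+35.70)/2 × 1 = 34.675
  [2→4]: (35.70+26.15)/2 × 2 = 61.85
  Sum = 113.35 mg/L·hr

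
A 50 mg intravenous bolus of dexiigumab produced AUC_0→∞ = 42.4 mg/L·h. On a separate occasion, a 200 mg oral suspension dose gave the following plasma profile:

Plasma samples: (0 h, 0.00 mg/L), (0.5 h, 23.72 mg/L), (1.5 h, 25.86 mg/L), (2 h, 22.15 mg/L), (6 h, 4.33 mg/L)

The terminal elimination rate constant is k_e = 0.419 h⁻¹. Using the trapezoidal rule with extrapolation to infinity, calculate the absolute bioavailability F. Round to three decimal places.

Trapezoidal AUC_0→6 (oral suspension):
  [0→0.5]: (0.00+23.72)/2 × 0.5 = 5.93
  [0.5→1.5]: (23.72+25.86)/2 × 1 = 24.79
  [1.5→2]: (25.86+22.15)/2 × 0.5 = 12.0025
  [2→6]: (22.15+4.33)/2 × 4 = 52.96
  Sum = 95.6825 mg/L·h
Tail: C_last/k_e = 4.33/0.419 = 10.334
AUC_0→∞ (oral suspension) = 95.6825 + 10.334 = 106.0165 mg/L·h
F = (AUC_ev/D_ev)/(AUC_iv/D_iv) = (106.0165/200)/(42.4/50) = 0.5300825/0.848 = 0.6251

F = 0.625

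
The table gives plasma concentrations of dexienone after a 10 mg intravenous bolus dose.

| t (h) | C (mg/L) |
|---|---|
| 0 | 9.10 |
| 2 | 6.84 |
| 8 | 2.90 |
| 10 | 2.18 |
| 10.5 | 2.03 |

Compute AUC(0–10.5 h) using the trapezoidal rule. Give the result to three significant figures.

AUC = 51.3 mg/L·h

Trapezoidal AUC_0→10.5:
  [0→2]: (9.10+6.84)/2 × 2 = 15.94
  [2→8]: (6.84+2.90)/2 × 6 = 29.22
  [8→10]: (2.90+2.18)/2 × 2 = 5.08
  [10→10.5]: (2.18+2.03)/2 × 0.5 = 1.0525
  Sum = 51.2925 mg/L·h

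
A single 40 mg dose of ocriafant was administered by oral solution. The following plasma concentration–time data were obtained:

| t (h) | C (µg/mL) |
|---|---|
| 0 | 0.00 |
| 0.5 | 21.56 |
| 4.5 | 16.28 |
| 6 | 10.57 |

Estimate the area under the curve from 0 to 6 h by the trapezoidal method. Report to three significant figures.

AUC = 101 µg/mL·h

Trapezoidal AUC_0→6:
  [0→0.5]: (0.00+21.56)/2 × 0.5 = 5.39
  [0.5→4.5]: (21.56+16.28)/2 × 4 = 75.68
  [4.5→6]: (16.28+10.57)/2 × 1.5 = 20.1375
  Sum = 101.2075 µg/mL·h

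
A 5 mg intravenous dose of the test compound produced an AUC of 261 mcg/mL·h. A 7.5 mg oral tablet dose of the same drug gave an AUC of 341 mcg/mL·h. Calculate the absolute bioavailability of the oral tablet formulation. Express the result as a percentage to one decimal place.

F = (AUC_ev / D_ev) / (AUC_iv / D_iv)
  = (341/7.5) / (261/5)
  = 45.4667 / 52.2 = 0.8710
  = 87.10%

F = 87.1%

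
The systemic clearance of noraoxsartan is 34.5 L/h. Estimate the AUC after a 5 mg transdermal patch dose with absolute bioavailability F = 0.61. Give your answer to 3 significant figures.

AUC = 0.0884 mg/L·h

AUC_0→∞ = F × Dose / CL
        = 0.61 × 5 / 34.5 = 0.0884058 mg/L·h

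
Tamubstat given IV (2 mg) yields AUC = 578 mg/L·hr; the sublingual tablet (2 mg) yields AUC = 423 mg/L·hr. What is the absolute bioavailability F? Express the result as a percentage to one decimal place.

F = (AUC_ev / D_ev) / (AUC_iv / D_iv)
  = (423/2) / (578/2)
  = 211.5 / 289 = 0.7318
  = 73.18%

F = 73.2%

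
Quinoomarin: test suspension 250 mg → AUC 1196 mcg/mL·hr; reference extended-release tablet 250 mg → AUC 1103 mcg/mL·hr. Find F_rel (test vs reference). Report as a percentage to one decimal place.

F_rel = (AUC_test/D_test) / (AUC_ref/D_ref)
      = (1196/250) / (1103/250)
      = 4.784 / 4.412 = 1.0843 = 108.43%

F_rel = 108.4%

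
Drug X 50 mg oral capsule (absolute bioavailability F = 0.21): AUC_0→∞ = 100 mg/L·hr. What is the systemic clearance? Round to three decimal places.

CL = 0.105 L/hr

CL = F × Dose / AUC_0→∞
   = 0.21 × 50 / 100 = 0.105 L/hr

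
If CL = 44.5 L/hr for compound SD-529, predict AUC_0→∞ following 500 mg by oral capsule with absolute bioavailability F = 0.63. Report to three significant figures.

AUC = 7.08 mg/L·hr

AUC_0→∞ = F × Dose / CL
        = 0.63 × 500 / 44.5 = 7.07865 mg/L·hr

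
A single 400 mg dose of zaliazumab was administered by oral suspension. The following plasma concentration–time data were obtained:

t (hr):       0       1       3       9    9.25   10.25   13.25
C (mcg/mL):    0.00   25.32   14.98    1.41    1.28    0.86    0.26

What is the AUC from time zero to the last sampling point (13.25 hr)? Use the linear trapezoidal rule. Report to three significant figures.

AUC = 105 mcg/mL·hr

Trapezoidal AUC_0→13.25:
  [0→1]: (0.00+25.32)/2 × 1 = 12.66
  [1→3]: (25.32+14.98)/2 × 2 = 40.3
  [3→9]: (14.98+1.41)/2 × 6 = 49.17
  [9→9.25]: (1.41+1.28)/2 × 0.25 = 0.33625
  [9.25→10.25]: (1.28+0.86)/2 × 1 = 1.07
  [10.25→13.25]: (0.86+0.26)/2 × 3 = 1.68
  Sum = 105.21625 mcg/mL·hr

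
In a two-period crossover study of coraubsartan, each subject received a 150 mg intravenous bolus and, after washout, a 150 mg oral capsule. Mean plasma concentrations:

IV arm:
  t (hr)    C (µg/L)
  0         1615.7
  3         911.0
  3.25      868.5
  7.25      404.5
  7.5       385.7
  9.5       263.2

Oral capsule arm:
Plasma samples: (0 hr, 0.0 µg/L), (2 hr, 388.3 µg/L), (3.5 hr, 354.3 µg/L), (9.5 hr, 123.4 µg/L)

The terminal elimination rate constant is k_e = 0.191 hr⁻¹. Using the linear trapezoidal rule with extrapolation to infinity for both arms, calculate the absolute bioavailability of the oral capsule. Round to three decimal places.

Trapezoidal AUC_0→9.5 (IV):
  [0→3]: (1615.7+911.0)/2 × 3 = 3790.05
  [3→3.25]: (911.0+868.5)/2 × 0.25 = 222.4375
  [3.25→7.25]: (868.5+404.5)/2 × 4 = 2546.0
  [7.25→7.5]: (404.5+385.7)/2 × 0.25 = 98.775
  [7.5→9.5]: (385.7+263.2)/2 × 2 = 648.9
  Sum = 7306.1625 µg/L·hr
IV tail: 263.2/0.191 = 1378.010; AUC_iv,0→∞ = 7306.1625 + 1378.010 = 8684.1725 µg/L·hr
Trapezoidal AUC_0→9.5 (oral capsule):
  [0→2]: (0.0+388.3)/2 × 2 = 388.3
  [2→3.5]: (388.3+354.3)/2 × 1.5 = 556.95
  [3.5→9.5]: (354.3+123.4)/2 × 6 = 1433.1
  Sum = 2378.35 µg/L·hr
oral capsule tail: 123.4/0.191 = 646.073; AUC_ev,0→∞ = 2378.35 + 646.073 = 3024.423 µg/L·hr
F = (AUC_ev/D_ev)/(AUC_iv/D_iv) = (3024.423/150)/(8684.1725/150) = 20.16282/57.8945 = 0.3483

F = 0.348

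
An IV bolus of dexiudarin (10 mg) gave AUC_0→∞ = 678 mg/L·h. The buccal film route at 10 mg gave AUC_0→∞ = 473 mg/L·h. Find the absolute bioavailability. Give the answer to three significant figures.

F = (AUC_ev / D_ev) / (AUC_iv / D_iv)
  = (473/10) / (678/10)
  = 47.3 / 67.8 = 0.6976

F = 0.698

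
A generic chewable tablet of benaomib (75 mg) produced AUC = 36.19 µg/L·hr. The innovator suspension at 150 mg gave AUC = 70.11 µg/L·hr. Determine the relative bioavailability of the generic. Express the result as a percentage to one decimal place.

F_rel = 103.2%

F_rel = (AUC_test/D_test) / (AUC_ref/D_ref)
      = (36.19/75) / (70.11/150)
      = 0.482533 / 0.4674 = 1.0324 = 103.24%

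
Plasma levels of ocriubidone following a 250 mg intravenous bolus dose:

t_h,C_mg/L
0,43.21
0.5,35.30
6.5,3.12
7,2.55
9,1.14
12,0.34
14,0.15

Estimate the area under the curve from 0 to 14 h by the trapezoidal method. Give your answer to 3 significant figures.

Trapezoidal AUC_0→14:
  [0→0.5]: (43.21+35.30)/2 × 0.5 = 19.6275
  [0.5→6.5]: (35.30+3.12)/2 × 6 = 115.26
  [6.5→7]: (3.12+2.55)/2 × 0.5 = 1.4175
  [7→9]: (2.55+1.14)/2 × 2 = 3.69
  [9→12]: (1.14+0.34)/2 × 3 = 2.22
  [12→14]: (0.34+0.15)/2 × 2 = 0.49
  Sum = 142.705 mg/L·h

AUC = 143 mg/L·h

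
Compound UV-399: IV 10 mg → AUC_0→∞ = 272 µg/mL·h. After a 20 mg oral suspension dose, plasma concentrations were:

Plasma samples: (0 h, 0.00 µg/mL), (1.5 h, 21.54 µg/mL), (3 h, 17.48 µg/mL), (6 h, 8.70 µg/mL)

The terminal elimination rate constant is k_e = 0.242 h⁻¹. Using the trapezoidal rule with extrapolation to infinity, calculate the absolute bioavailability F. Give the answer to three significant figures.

Trapezoidal AUC_0→6 (oral suspension):
  [0→1.5]: (0.00+21.54)/2 × 1.5 = 16.155
  [1.5→3]: (21.54+17.48)/2 × 1.5 = 29.265
  [3→6]: (17.48+8.70)/2 × 3 = 39.27
  Sum = 84.69 µg/mL·h
Tail: C_last/k_e = 8.70/0.242 = 35.950
AUC_0→∞ (oral suspension) = 84.69 + 35.950 = 120.64 µg/mL·h
F = (AUC_ev/D_ev)/(AUC_iv/D_iv) = (120.64/20)/(272/10) = 6.032/27.2 = 0.2218

F = 0.222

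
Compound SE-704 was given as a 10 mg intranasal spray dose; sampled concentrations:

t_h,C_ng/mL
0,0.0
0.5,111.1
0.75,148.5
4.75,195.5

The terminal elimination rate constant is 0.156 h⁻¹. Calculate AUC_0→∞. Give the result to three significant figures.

AUC = 2000 ng/mL·h

Trapezoidal AUC_0→4.75:
  [0→0.5]: (0.0+111.1)/2 × 0.5 = 27.775
  [0.5→0.75]: (111.1+148.5)/2 × 0.25 = 32.45
  [0.75→4.75]: (148.5+195.5)/2 × 4 = 688.0
  Sum = 748.225 ng/mL·h
Extrapolated tail: C_last / k_e = 195.5 / 0.156 = 1253.205
AUC_0→∞ = 748.225 + 1253.205 = 2001.43 ng/mL·h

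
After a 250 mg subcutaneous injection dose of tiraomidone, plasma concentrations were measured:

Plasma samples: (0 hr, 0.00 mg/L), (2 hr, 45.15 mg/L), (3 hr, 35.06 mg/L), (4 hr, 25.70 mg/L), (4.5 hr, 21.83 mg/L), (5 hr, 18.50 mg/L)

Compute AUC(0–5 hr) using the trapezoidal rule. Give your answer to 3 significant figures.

AUC = 138 mg/L·hr

Trapezoidal AUC_0→5:
  [0→2]: (0.00+45.15)/2 × 2 = 45.15
  [2→3]: (45.15+35.06)/2 × 1 = 40.105
  [3→4]: (35.06+25.70)/2 × 1 = 30.38
  [4→4.5]: (25.70+21.83)/2 × 0.5 = 11.8825
  [4.5→5]: (21.83+18.50)/2 × 0.5 = 10.0825
  Sum = 137.6 mg/L·hr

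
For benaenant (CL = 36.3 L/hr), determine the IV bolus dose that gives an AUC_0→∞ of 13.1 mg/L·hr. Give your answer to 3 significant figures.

Dose_iv = CL × AUC_0→∞
     = 36.3 × 13.1 = 475.53 mg

Dose = 476 mg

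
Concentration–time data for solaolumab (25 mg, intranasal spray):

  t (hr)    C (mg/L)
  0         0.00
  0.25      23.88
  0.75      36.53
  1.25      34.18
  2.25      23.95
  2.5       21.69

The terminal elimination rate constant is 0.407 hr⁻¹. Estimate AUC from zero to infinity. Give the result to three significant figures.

Trapezoidal AUC_0→2.5:
  [0→0.25]: (0.00+23.88)/2 × 0.25 = 2.985
  [0.25→0.75]: (23.88+36.53)/2 × 0.5 = 15.1025
  [0.75→1.25]: (36.53+34.18)/2 × 0.5 = 17.6775
  [1.25→2.25]: (34.18+23.95)/2 × 1 = 29.065
  [2.25→2.5]: (23.95+21.69)/2 × 0.25 = 5.705
  Sum = 70.535 mg/L·hr
Extrapolated tail: C_last / k_e = 21.69 / 0.407 = 53.292
AUC_0→∞ = 70.535 + 53.292 = 123.827 mg/L·hr

AUC = 124 mg/L·hr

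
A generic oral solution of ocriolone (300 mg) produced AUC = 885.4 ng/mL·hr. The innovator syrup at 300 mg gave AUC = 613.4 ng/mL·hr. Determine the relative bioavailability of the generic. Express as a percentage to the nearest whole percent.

F_rel = 144%

F_rel = (AUC_test/D_test) / (AUC_ref/D_ref)
      = (885.4/300) / (613.4/300)
      = 2.95133 / 2.04467 = 1.4434 = 144.34%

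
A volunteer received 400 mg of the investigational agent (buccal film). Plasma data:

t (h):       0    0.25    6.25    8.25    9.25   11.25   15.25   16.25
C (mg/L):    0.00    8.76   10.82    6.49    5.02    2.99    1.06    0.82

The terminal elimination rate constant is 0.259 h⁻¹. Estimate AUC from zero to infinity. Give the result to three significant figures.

AUC = 103 mg/L·h

Trapezoidal AUC_0→16.25:
  [0→0.25]: (0.00+8.76)/2 × 0.25 = 1.095
  [0.25→6.25]: (8.76+10.82)/2 × 6 = 58.74
  [6.25→8.25]: (10.82+6.49)/2 × 2 = 17.31
  [8.25→9.25]: (6.49+5.02)/2 × 1 = 5.755
  [9.25→11.25]: (5.02+2.99)/2 × 2 = 8.01
  [11.25→15.25]: (2.99+1.06)/2 × 4 = 8.1
  [15.25→16.25]: (1.06+0.82)/2 × 1 = 0.94
  Sum = 99.95 mg/L·h
Extrapolated tail: C_last / k_e = 0.82 / 0.259 = 3.166
AUC_0→∞ = 99.95 + 3.166 = 103.116 mg/L·h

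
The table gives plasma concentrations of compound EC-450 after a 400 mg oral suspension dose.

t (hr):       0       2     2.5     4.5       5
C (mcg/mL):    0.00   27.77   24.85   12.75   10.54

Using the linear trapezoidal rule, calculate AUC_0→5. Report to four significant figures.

AUC = 84.35 mcg/mL·hr

Trapezoidal AUC_0→5:
  [0→2]: (0.00+27.77)/2 × 2 = 27.77
  [2→2.5]: (27.77+24.85)/2 × 0.5 = 13.155
  [2.5→4.5]: (24.85+12.75)/2 × 2 = 37.6
  [4.5→5]: (12.75+10.54)/2 × 0.5 = 5.8225
  Sum = 84.3475 mcg/mL·hr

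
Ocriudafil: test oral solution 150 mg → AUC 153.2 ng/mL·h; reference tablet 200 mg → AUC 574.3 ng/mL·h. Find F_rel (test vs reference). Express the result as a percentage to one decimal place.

F_rel = (AUC_test/D_test) / (AUC_ref/D_ref)
      = (153.2/150) / (574.3/200)
      = 1.02133 / 2.8715 = 0.3557 = 35.57%

F_rel = 35.6%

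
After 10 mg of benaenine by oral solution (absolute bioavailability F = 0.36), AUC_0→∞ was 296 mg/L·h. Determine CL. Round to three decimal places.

CL = 0.012 L/h

CL = F × Dose / AUC_0→∞
   = 0.36 × 10 / 296 = 0.0121622 L/h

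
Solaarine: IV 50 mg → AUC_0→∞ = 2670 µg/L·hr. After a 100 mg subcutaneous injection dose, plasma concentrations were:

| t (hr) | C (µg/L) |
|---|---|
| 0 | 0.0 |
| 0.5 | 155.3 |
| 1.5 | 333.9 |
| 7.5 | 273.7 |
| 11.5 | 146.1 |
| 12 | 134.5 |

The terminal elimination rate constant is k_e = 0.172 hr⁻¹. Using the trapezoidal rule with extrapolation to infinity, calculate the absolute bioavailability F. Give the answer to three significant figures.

F = 0.711

Trapezoidal AUC_0→12 (subcutaneous injection):
  [0→0.5]: (0.0+155.3)/2 × 0.5 = 38.825
  [0.5→1.5]: (155.3+333.9)/2 × 1 = 244.6
  [1.5→7.5]: (333.9+273.7)/2 × 6 = 1822.8
  [7.5→11.5]: (273.7+146.1)/2 × 4 = 839.6
  [11.5→12]: (146.1+134.5)/2 × 0.5 = 70.15
  Sum = 3015.975 µg/L·hr
Tail: C_last/k_e = 134.5/0.172 = 781.977
AUC_0→∞ (subcutaneous injection) = 3015.975 + 781.977 = 3797.952 µg/L·hr
F = (AUC_ev/D_ev)/(AUC_iv/D_iv) = (3797.952/100)/(2670/50) = 37.97952/53.4 = 0.7112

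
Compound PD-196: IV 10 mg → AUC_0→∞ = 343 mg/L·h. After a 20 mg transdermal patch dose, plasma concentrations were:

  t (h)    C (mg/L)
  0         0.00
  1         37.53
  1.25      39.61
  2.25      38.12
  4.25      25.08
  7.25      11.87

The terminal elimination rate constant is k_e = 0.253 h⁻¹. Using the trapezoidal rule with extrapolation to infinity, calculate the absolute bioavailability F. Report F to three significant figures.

Trapezoidal AUC_0→7.25 (transdermal patch):
  [0→1]: (0.00+37.53)/2 × 1 = 18.765
  [1→1.25]: (37.53+39.61)/2 × 0.25 = 9.6425
  [1.25→2.25]: (39.61+38.12)/2 × 1 = 38.865
  [2.25→4.25]: (38.12+25.08)/2 × 2 = 63.2
  [4.25→7.25]: (25.08+11.87)/2 × 3 = 55.425
  Sum = 185.8975 mg/L·h
Tail: C_last/k_e = 11.87/0.253 = 46.917
AUC_0→∞ (transdermal patch) = 185.8975 + 46.917 = 232.8145 mg/L·h
F = (AUC_ev/D_ev)/(AUC_iv/D_iv) = (232.8145/20)/(343/10) = 11.640725/34.3 = 0.3394

F = 0.339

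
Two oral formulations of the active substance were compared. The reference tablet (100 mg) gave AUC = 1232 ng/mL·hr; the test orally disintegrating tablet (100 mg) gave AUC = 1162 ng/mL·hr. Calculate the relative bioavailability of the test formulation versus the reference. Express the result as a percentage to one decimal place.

F_rel = (AUC_test/D_test) / (AUC_ref/D_ref)
      = (1162/100) / (1232/100)
      = 11.62 / 12.32 = 0.9432 = 94.32%

F_rel = 94.3%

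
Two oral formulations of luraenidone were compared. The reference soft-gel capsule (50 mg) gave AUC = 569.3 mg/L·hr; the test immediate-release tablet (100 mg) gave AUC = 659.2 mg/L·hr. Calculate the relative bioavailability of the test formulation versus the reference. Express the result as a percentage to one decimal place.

F_rel = (AUC_test/D_test) / (AUC_ref/D_ref)
      = (659.2/100) / (569.3/50)
      = 6.592 / 11.386 = 0.5790 = 57.90%

F_rel = 57.9%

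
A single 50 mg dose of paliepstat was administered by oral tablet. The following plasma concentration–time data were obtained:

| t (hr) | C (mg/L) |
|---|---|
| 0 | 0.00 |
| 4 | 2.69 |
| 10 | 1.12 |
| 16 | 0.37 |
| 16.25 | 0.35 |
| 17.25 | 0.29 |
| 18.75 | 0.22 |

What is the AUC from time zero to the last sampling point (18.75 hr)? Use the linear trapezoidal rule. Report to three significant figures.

Trapezoidal AUC_0→18.75:
  [0→4]: (0.00+2.69)/2 × 4 = 5.38
  [4→10]: (2.69+1.12)/2 × 6 = 11.43
  [10→16]: (1.12+0.37)/2 × 6 = 4.47
  [16→16.25]: (0.37+0.35)/2 × 0.25 = 0.09
  [16.25→17.25]: (0.35+0.29)/2 × 1 = 0.32
  [17.25→18.75]: (0.29+0.22)/2 × 1.5 = 0.3825
  Sum = 22.0725 mg/L·hr

AUC = 22.1 mg/L·hr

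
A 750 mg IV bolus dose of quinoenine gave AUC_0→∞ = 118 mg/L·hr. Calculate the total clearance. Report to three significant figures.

CL = Dose_iv / AUC_0→∞
   = 750 / 118 = 6.35593 L/hr

CL = 6.36 L/hr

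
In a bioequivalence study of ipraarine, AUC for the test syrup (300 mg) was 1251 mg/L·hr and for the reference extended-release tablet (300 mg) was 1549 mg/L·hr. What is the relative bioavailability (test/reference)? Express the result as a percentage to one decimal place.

F_rel = 80.8%

F_rel = (AUC_test/D_test) / (AUC_ref/D_ref)
      = (1251/300) / (1549/300)
      = 4.17 / 5.16333 = 0.8076 = 80.76%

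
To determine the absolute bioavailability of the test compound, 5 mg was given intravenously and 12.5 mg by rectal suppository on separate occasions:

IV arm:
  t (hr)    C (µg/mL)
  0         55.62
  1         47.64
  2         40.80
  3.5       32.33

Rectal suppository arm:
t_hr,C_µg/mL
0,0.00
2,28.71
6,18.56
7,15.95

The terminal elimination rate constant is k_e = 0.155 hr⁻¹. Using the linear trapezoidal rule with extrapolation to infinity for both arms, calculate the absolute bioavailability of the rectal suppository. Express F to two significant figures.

Trapezoidal AUC_0→3.5 (IV):
  [0→1]: (55.62+47.64)/2 × 1 = 51.63
  [1→2]: (47.64+40.80)/2 × 1 = 44.22
  [2→3.5]: (40.80+32.33)/2 × 1.5 = 54.8475
  Sum = 150.6975 µg/mL·hr
IV tail: 32.33/0.155 = 208.581; AUC_iv,0→∞ = 150.6975 + 208.581 = 359.2785 µg/mL·hr
Trapezoidal AUC_0→7 (rectal suppository):
  [0→2]: (0.00+28.71)/2 × 2 = 28.71
  [2→6]: (28.71+18.56)/2 × 4 = 94.54
  [6→7]: (18.56+15.95)/2 × 1 = 17.255
  Sum = 140.505 µg/mL·hr
rectal suppository tail: 15.95/0.155 = 102.903; AUC_ev,0→∞ = 140.505 + 102.903 = 243.408 µg/mL·hr
F = (AUC_ev/D_ev)/(AUC_iv/D_iv) = (243.408/12.5)/(359.2785/5) = 19.47264/71.8557 = 0.2710

F = 0.27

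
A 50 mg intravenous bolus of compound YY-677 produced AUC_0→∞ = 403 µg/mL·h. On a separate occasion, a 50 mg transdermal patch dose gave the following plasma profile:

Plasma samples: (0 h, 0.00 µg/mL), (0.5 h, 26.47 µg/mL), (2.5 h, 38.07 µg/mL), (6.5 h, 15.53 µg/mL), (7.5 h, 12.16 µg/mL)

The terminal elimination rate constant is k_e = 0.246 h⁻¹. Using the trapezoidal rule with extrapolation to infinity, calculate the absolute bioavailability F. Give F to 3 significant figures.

F = 0.600

Trapezoidal AUC_0→7.5 (transdermal patch):
  [0→0.5]: (0.00+26.47)/2 × 0.5 = 6.6175
  [0.5→2.5]: (26.47+38.07)/2 × 2 = 64.54
  [2.5→6.5]: (38.07+15.53)/2 × 4 = 107.2
  [6.5→7.5]: (15.53+12.16)/2 × 1 = 13.845
  Sum = 192.2025 µg/mL·h
Tail: C_last/k_e = 12.16/0.246 = 49.431
AUC_0→∞ (transdermal patch) = 192.2025 + 49.431 = 241.6335 µg/mL·h
F = (AUC_ev/D_ev)/(AUC_iv/D_iv) = (241.6335/50)/(403/50) = 4.83267/8.06 = 0.5996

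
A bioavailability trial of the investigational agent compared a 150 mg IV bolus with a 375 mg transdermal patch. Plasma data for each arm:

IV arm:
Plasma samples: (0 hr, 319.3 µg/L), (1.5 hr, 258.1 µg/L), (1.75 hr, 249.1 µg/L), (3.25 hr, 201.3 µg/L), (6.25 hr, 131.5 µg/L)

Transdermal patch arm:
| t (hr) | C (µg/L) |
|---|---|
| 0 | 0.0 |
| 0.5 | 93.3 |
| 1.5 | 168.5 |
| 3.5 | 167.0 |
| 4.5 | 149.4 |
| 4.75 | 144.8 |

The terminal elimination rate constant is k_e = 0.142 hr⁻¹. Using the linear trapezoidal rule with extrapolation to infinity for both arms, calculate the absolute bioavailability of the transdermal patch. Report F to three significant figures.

Trapezoidal AUC_0→6.25 (IV):
  [0→1.5]: (319.3+258.1)/2 × 1.5 = 433.05
  [1.5→1.75]: (258.1+249.1)/2 × 0.25 = 63.4
  [1.75→3.25]: (249.1+201.3)/2 × 1.5 = 337.8
  [3.25→6.25]: (201.3+131.5)/2 × 3 = 499.2
  Sum = 1333.45 µg/L·hr
IV tail: 131.5/0.142 = 926.056; AUC_iv,0→∞ = 1333.45 + 926.056 = 2259.506 µg/L·hr
Trapezoidal AUC_0→4.75 (transdermal patch):
  [0→0.5]: (0.0+93.3)/2 × 0.5 = 23.325
  [0.5→1.5]: (93.3+168.5)/2 × 1 = 130.9
  [1.5→3.5]: (168.5+167.0)/2 × 2 = 335.5
  [3.5→4.5]: (167.0+149.4)/2 × 1 = 158.2
  [4.5→4.75]: (149.4+144.8)/2 × 0.25 = 36.775
  Sum = 684.7 µg/L·hr
transdermal patch tail: 144.8/0.142 = 1019.718; AUC_ev,0→∞ = 684.7 + 1019.718 = 1704.418 µg/L·hr
F = (AUC_ev/D_ev)/(AUC_iv/D_iv) = (1704.418/375)/(2259.506/150) = 4.54511/15.0634 = 0.3017

F = 0.302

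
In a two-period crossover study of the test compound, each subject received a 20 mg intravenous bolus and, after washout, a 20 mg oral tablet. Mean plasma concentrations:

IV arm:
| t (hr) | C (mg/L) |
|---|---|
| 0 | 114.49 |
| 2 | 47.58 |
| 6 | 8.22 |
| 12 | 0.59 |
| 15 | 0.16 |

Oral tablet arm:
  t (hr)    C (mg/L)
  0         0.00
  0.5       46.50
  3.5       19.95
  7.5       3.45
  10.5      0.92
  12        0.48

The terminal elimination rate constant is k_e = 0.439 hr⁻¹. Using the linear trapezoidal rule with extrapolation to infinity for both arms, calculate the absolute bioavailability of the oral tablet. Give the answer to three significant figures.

F = 0.553

Trapezoidal AUC_0→15 (IV):
  [0→2]: (114.49+47.58)/2 × 2 = 162.07
  [2→6]: (47.58+8.22)/2 × 4 = 111.6
  [6→12]: (8.22+0.59)/2 × 6 = 26.43
  [12→15]: (0.59+0.16)/2 × 3 = 1.125
  Sum = 301.225 mg/L·hr
IV tail: 0.16/0.439 = 0.364; AUC_iv,0→∞ = 301.225 + 0.364 = 301.589 mg/L·hr
Trapezoidal AUC_0→12 (oral tablet):
  [0→0.5]: (0.00+46.50)/2 × 0.5 = 11.625
  [0.5→3.5]: (46.50+19.95)/2 × 3 = 99.675
  [3.5→7.5]: (19.95+3.45)/2 × 4 = 46.8
  [7.5→10.5]: (3.45+0.92)/2 × 3 = 6.555
  [10.5→12]: (0.92+0.48)/2 × 1.5 = 1.05
  Sum = 165.705 mg/L·hr
oral tablet tail: 0.48/0.439 = 1.093; AUC_ev,0→∞ = 165.705 + 1.093 = 166.798 mg/L·hr
F = (AUC_ev/D_ev)/(AUC_iv/D_iv) = (166.798/20)/(301.589/20) = 8.3399/15.07945 = 0.5531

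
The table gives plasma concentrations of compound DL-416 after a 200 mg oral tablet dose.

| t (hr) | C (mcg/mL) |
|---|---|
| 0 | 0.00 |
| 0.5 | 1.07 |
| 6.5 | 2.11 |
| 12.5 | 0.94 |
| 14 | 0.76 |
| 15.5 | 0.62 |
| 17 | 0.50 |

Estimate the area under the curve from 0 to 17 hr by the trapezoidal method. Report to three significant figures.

AUC = 22.1 mcg/mL·hr

Trapezoidal AUC_0→17:
  [0→0.5]: (0.00+1.07)/2 × 0.5 = 0.2675
  [0.5→6.5]: (1.07+2.11)/2 × 6 = 9.54
  [6.5→12.5]: (2.11+0.94)/2 × 6 = 9.15
  [12.5→14]: (0.94+0.76)/2 × 1.5 = 1.275
  [14→15.5]: (0.76+0.62)/2 × 1.5 = 1.035
  [15.5→17]: (0.62+0.50)/2 × 1.5 = 0.84
  Sum = 22.1075 mcg/mL·hr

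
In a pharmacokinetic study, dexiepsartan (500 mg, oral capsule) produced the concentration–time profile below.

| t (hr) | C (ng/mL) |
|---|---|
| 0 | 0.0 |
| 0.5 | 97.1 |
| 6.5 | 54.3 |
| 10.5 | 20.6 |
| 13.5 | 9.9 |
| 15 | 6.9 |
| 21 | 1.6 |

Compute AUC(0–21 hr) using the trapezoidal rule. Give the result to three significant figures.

AUC = 712 ng/mL·hr

Trapezoidal AUC_0→21:
  [0→0.5]: (0.0+97.1)/2 × 0.5 = 24.275
  [0.5→6.5]: (97.1+54.3)/2 × 6 = 454.2
  [6.5→10.5]: (54.3+20.6)/2 × 4 = 149.8
  [10.5→13.5]: (20.6+9.9)/2 × 3 = 45.75
  [13.5→15]: (9.9+6.9)/2 × 1.5 = 12.6
  [15→21]: (6.9+1.6)/2 × 6 = 25.5
  Sum = 712.125 ng/mL·hr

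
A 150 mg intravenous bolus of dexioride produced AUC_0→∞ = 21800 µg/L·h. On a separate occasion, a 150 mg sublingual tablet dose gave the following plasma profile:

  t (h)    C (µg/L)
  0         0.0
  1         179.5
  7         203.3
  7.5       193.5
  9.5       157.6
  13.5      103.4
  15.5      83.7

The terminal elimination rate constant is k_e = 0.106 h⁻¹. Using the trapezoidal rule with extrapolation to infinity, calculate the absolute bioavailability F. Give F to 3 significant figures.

Trapezoidal AUC_0→15.5 (sublingual tablet):
  [0→1]: (0.0+179.5)/2 × 1 = 89.75
  [1→7]: (179.5+203.3)/2 × 6 = 1148.4
  [7→7.5]: (203.3+193.5)/2 × 0.5 = 99.2
  [7.5→9.5]: (193.5+157.6)/2 × 2 = 351.1
  [9.5→13.5]: (157.6+103.4)/2 × 4 = 522.0
  [13.5→15.5]: (103.4+83.7)/2 × 2 = 187.1
  Sum = 2397.55 µg/L·h
Tail: C_last/k_e = 83.7/0.106 = 789.623
AUC_0→∞ (sublingual tablet) = 2397.55 + 789.623 = 3187.173 µg/L·h
F = (AUC_ev/D_ev)/(AUC_iv/D_iv) = (3187.173/150)/(21800/150) = 21.24782/145.333 = 0.1462

F = 0.146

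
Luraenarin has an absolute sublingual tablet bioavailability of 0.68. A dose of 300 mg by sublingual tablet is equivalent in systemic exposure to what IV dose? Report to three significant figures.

D_iv = 204 mg

Systemic exposure from an extravascular dose = F × D_ev, so the equivalent IV dose is F × D_ev.
D_iv = F × D_ev = 0.68 × 300 = 204 mg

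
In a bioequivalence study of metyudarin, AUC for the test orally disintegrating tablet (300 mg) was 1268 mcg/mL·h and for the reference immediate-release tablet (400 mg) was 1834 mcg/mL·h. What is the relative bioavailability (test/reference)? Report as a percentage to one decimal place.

F_rel = (AUC_test/D_test) / (AUC_ref/D_ref)
      = (1268/300) / (1834/400)
      = 4.22667 / 4.585 = 0.9218 = 92.18%

F_rel = 92.2%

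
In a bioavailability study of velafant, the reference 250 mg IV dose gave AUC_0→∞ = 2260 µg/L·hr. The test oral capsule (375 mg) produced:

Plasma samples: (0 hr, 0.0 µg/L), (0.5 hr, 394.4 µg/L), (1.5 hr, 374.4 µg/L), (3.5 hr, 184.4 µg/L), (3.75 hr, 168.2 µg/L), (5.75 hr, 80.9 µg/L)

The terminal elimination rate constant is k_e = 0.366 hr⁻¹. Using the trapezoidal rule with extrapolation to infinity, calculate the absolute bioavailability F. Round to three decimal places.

F = 0.459

Trapezoidal AUC_0→5.75 (oral capsule):
  [0→0.5]: (0.0+394.4)/2 × 0.5 = 98.6
  [0.5→1.5]: (394.4+374.4)/2 × 1 = 384.4
  [1.5→3.5]: (374.4+184.4)/2 × 2 = 558.8
  [3.5→3.75]: (184.4+168.2)/2 × 0.25 = 44.075
  [3.75→5.75]: (168.2+80.9)/2 × 2 = 249.1
  Sum = 1334.975 µg/L·hr
Tail: C_last/k_e = 80.9/0.366 = 221.038
AUC_0→∞ (oral capsule) = 1334.975 + 221.038 = 1556.013 µg/L·hr
F = (AUC_ev/D_ev)/(AUC_iv/D_iv) = (1556.013/375)/(2260/250) = 4.149368/9.04 = 0.4590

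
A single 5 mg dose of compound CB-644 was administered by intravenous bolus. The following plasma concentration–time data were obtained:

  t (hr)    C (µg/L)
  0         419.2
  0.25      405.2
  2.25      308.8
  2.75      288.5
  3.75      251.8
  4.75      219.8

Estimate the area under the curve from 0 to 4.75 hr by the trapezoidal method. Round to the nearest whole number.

AUC = 1472 µg/L·hr

Trapezoidal AUC_0→4.75:
  [0→0.25]: (419.2+405.2)/2 × 0.25 = 103.05
  [0.25→2.25]: (405.2+308.8)/2 × 2 = 714.0
  [2.25→2.75]: (308.8+288.5)/2 × 0.5 = 149.325
  [2.75→3.75]: (288.5+251.8)/2 × 1 = 270.15
  [3.75→4.75]: (251.8+219.8)/2 × 1 = 235.8
  Sum = 1472.325 µg/L·hr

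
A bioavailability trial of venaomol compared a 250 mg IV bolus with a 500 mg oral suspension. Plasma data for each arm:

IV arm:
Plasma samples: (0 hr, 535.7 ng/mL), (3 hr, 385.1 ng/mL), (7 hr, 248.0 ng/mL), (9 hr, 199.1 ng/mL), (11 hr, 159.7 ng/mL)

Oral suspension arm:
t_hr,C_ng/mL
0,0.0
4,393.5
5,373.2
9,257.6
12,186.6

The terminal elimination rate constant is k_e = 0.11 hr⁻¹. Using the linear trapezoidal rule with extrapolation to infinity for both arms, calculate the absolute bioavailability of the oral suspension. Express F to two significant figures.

F = 0.49

Trapezoidal AUC_0→11 (IV):
  [0→3]: (535.7+385.1)/2 × 3 = 1381.2
  [3→7]: (385.1+248.0)/2 × 4 = 1266.2
  [7→9]: (248.0+199.1)/2 × 2 = 447.1
  [9→11]: (199.1+159.7)/2 × 2 = 358.8
  Sum = 3453.3 ng/mL·hr
IV tail: 159.7/0.11 = 1451.818; AUC_iv,0→∞ = 3453.3 + 1451.818 = 4905.118 ng/mL·hr
Trapezoidal AUC_0→12 (oral suspension):
  [0→4]: (0.0+393.5)/2 × 4 = 787.0
  [4→5]: (393.5+373.2)/2 × 1 = 383.35
  [5→9]: (373.2+257.6)/2 × 4 = 1261.6
  [9→12]: (257.6+186.6)/2 × 3 = 666.3
  Sum = 3098.25 ng/mL·hr
oral suspension tail: 186.6/0.11 = 1696.364; AUC_ev,0→∞ = 3098.25 + 1696.364 = 4794.614 ng/mL·hr
F = (AUC_ev/D_ev)/(AUC_iv/D_iv) = (4794.614/500)/(4905.118/250) = 9.589228/19.620472 = 0.4887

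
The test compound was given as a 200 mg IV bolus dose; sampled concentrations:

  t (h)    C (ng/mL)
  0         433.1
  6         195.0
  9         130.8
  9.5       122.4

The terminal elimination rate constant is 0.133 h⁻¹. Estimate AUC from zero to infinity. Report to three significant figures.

Trapezoidal AUC_0→9.5:
  [0→6]: (433.1+195.0)/2 × 6 = 1884.3
  [6→9]: (195.0+130.8)/2 × 3 = 488.7
  [9→9.5]: (130.8+122.4)/2 × 0.5 = 63.3
  Sum = 2436.3 ng/mL·h
Extrapolated tail: C_last / k_e = 122.4 / 0.133 = 920.301
AUC_0→∞ = 2436.3 + 920.301 = 3356.601 ng/mL·h

AUC = 3360 ng/mL·h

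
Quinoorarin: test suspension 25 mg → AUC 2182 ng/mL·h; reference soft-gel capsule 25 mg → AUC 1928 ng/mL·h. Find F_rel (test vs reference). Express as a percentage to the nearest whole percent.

F_rel = (AUC_test/D_test) / (AUC_ref/D_ref)
      = (2182/25) / (1928/25)
      = 87.28 / 77.12 = 1.1317 = 113.17%

F_rel = 113%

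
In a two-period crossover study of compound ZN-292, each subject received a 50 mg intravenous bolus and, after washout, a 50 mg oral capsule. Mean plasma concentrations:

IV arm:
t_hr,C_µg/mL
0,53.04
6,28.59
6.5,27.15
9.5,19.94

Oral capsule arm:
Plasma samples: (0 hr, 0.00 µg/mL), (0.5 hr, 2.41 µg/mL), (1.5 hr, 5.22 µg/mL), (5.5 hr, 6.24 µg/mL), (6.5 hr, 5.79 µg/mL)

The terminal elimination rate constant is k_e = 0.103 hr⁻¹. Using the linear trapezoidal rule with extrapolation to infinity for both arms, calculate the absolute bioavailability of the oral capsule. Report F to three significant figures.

Trapezoidal AUC_0→9.5 (IV):
  [0→6]: (53.04+28.59)/2 × 6 = 244.89
  [6→6.5]: (28.59+27.15)/2 × 0.5 = 13.935
  [6.5→9.5]: (27.15+19.94)/2 × 3 = 70.635
  Sum = 329.46 µg/mL·hr
IV tail: 19.94/0.103 = 193.592; AUC_iv,0→∞ = 329.46 + 193.592 = 523.052 µg/mL·hr
Trapezoidal AUC_0→6.5 (oral capsule):
  [0→0.5]: (0.00+2.41)/2 × 0.5 = 0.6025
  [0.5→1.5]: (2.41+5.22)/2 × 1 = 3.815
  [1.5→5.5]: (5.22+6.24)/2 × 4 = 22.92
  [5.5→6.5]: (6.24+5.79)/2 × 1 = 6.015
  Sum = 33.3525 µg/mL·hr
oral capsule tail: 5.79/0.103 = 56.214; AUC_ev,0→∞ = 33.3525 + 56.214 = 89.5665 µg/mL·hr
F = (AUC_ev/D_ev)/(AUC_iv/D_iv) = (89.5665/50)/(523.052/50) = 1.79133/10.46104 = 0.1712

F = 0.171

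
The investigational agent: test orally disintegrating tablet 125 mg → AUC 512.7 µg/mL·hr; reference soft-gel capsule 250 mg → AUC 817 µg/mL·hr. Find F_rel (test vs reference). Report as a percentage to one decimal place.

F_rel = 125.5%

F_rel = (AUC_test/D_test) / (AUC_ref/D_ref)
      = (512.7/125) / (817/250)
      = 4.1016 / 3.268 = 1.2551 = 125.51%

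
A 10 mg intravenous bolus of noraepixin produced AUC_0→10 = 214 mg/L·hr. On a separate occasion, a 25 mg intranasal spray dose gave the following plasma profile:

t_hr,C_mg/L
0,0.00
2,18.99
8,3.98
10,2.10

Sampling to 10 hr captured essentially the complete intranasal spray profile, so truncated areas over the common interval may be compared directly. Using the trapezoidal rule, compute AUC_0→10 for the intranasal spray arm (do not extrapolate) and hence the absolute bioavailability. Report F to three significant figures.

Trapezoidal AUC_0→10 (intranasal spray):
  [0→2]: (0.00+18.99)/2 × 2 = 18.99
  [2→8]: (18.99+3.98)/2 × 6 = 68.91
  [8→10]: (3.98+2.10)/2 × 2 = 6.08
  Sum = 93.98 mg/L·hr
F = (AUC_ev/D_ev)/(AUC_iv/D_iv) = (93.98/25)/(214/10) = 3.7592/21.4 = 0.1757

F = 0.176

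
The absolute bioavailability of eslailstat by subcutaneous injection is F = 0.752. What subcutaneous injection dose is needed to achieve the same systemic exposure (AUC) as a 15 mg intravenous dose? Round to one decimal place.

D_subcutaneous = 19.9 mg

For equal systemic exposure: F × D_ev = D_iv
D_ev = D_iv / F = 15 / 0.752 = 19.9468 mg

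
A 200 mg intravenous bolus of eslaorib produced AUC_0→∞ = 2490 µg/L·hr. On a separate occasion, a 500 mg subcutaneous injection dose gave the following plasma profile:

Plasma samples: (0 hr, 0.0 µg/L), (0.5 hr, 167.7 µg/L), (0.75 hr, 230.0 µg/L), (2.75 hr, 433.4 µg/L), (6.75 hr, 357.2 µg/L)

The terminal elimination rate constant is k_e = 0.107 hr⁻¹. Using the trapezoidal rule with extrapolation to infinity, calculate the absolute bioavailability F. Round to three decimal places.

F = 0.912

Trapezoidal AUC_0→6.75 (subcutaneous injection):
  [0→0.5]: (0.0+167.7)/2 × 0.5 = 41.925
  [0.5→0.75]: (167.7+230.0)/2 × 0.25 = 49.7125
  [0.75→2.75]: (230.0+433.4)/2 × 2 = 663.4
  [2.75→6.75]: (433.4+357.2)/2 × 4 = 1581.2
  Sum = 2336.2375 µg/L·hr
Tail: C_last/k_e = 357.2/0.107 = 3338.318
AUC_0→∞ (subcutaneous injection) = 2336.2375 + 3338.318 = 5674.5555 µg/L·hr
F = (AUC_ev/D_ev)/(AUC_iv/D_iv) = (5674.5555/500)/(2490/200) = 11.349111/12.45 = 0.9116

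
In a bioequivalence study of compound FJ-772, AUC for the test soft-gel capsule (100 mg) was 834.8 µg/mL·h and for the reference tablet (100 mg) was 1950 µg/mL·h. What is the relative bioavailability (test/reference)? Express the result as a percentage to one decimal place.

F_rel = 42.8%

F_rel = (AUC_test/D_test) / (AUC_ref/D_ref)
      = (834.8/100) / (1950/100)
      = 8.348 / 19.5 = 0.4281 = 42.81%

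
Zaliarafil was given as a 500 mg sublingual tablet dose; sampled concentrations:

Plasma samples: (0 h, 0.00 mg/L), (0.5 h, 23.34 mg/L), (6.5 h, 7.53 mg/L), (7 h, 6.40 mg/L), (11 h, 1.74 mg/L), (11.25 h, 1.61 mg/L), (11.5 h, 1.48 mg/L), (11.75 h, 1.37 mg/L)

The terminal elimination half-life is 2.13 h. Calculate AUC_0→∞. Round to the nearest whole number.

AUC = 124 mg/L·h

Trapezoidal AUC_0→11.75:
  [0→0.5]: (0.00+23.34)/2 × 0.5 = 5.835
  [0.5→6.5]: (23.34+7.53)/2 × 6 = 92.61
  [6.5→7]: (7.53+6.40)/2 × 0.5 = 3.4825
  [7→11]: (6.40+1.74)/2 × 4 = 16.28
  [11→11.25]: (1.74+1.61)/2 × 0.25 = 0.41875
  [11.25→11.5]: (1.61+1.48)/2 × 0.25 = 0.38625
  [11.5→11.75]: (1.48+1.37)/2 × 0.25 = 0.35625
  Sum = 119.36875 mg/L·h
k_e = ln2 / t½ = 0.693147 / 2.13 = 0.3254 h^-1
Extrapolated tail: C_last / k_e = 1.37 / 0.3254 = 4.210
AUC_0→∞ = 119.36875 + 4.210 = 123.57875 mg/L·h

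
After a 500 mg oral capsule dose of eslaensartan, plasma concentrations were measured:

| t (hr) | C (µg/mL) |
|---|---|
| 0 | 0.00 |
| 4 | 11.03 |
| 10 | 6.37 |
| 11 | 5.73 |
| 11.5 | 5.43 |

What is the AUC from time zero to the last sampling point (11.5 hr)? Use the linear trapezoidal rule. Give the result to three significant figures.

Trapezoidal AUC_0→11.5:
  [0→4]: (0.00+11.03)/2 × 4 = 22.06
  [4→10]: (11.03+6.37)/2 × 6 = 52.2
  [10→11]: (6.37+5.73)/2 × 1 = 6.05
  [11→11.5]: (5.73+5.43)/2 × 0.5 = 2.79
  Sum = 83.1 µg/mL·hr

AUC = 83.1 µg/mL·hr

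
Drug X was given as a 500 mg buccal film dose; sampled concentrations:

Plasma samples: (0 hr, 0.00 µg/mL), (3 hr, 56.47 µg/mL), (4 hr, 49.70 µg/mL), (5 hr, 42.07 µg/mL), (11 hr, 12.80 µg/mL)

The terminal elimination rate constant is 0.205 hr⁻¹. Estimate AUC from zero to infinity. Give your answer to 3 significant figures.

Trapezoidal AUC_0→11:
  [0→3]: (0.00+56.47)/2 × 3 = 84.705
  [3→4]: (56.47+49.70)/2 × 1 = 53.085
  [4→5]: (49.70+42.07)/2 × 1 = 45.885
  [5→11]: (42.07+12.80)/2 × 6 = 164.61
  Sum = 348.285 µg/mL·hr
Extrapolated tail: C_last / k_e = 12.80 / 0.205 = 62.439
AUC_0→∞ = 348.285 + 62.439 = 410.724 µg/mL·hr

AUC = 411 µg/mL·hr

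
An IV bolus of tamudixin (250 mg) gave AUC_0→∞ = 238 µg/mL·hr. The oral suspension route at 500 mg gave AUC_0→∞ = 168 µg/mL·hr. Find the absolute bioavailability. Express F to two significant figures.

F = 0.35

F = (AUC_ev / D_ev) / (AUC_iv / D_iv)
  = (168/500) / (238/250)
  = 0.336 / 0.952 = 0.3529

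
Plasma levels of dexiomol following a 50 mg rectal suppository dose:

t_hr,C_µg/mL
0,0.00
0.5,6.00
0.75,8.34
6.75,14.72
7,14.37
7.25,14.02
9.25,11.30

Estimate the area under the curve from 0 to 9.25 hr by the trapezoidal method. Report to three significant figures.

AUC = 105 µg/mL·hr

Trapezoidal AUC_0→9.25:
  [0→0.5]: (0.00+6.00)/2 × 0.5 = 1.5
  [0.5→0.75]: (6.00+8.34)/2 × 0.25 = 1.7925
  [0.75→6.75]: (8.34+14.72)/2 × 6 = 69.18
  [6.75→7]: (14.72+14.37)/2 × 0.25 = 3.63625
  [7→7.25]: (14.37+14.02)/2 × 0.25 = 3.54875
  [7.25→9.25]: (14.02+11.30)/2 × 2 = 25.32
  Sum = 104.9775 µg/mL·hr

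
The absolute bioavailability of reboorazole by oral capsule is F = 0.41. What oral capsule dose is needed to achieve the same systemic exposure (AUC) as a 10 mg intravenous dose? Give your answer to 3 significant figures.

D_oral = 24.4 mg

For equal systemic exposure: F × D_ev = D_iv
D_ev = D_iv / F = 10 / 0.41 = 24.3902 mg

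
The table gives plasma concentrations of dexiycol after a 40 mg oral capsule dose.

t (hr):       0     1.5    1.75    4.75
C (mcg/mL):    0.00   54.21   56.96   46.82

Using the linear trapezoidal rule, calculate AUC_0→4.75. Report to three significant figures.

AUC = 210 mcg/mL·hr

Trapezoidal AUC_0→4.75:
  [0→1.5]: (0.00+54.21)/2 × 1.5 = 40.6575
  [1.5→1.75]: (54.21+56.96)/2 × 0.25 = 13.89625
  [1.75→4.75]: (56.96+46.82)/2 × 3 = 155.67
  Sum = 210.22375 mcg/mL·hr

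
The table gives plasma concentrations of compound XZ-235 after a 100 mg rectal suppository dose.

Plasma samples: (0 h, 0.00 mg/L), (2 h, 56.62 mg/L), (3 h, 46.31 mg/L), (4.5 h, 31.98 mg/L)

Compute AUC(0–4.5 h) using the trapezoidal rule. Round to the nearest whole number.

AUC = 167 mg/L·h

Trapezoidal AUC_0→4.5:
  [0→2]: (0.00+56.62)/2 × 2 = 56.62
  [2→3]: (56.62+46.31)/2 × 1 = 51.465
  [3→4.5]: (46.31+31.98)/2 × 1.5 = 58.7175
  Sum = 166.8025 mg/L·h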